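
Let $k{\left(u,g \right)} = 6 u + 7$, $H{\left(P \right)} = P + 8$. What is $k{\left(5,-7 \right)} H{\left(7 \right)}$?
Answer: $555$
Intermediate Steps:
$H{\left(P \right)} = 8 + P$
$k{\left(u,g \right)} = 7 + 6 u$
$k{\left(5,-7 \right)} H{\left(7 \right)} = \left(7 + 6 \cdot 5\right) \left(8 + 7\right) = \left(7 + 30\right) 15 = 37 \cdot 15 = 555$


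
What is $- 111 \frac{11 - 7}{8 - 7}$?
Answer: $-444$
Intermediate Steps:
$- 111 \frac{11 - 7}{8 - 7} = - 111 \cdot \frac{4}{1} = - 111 \cdot 4 \cdot 1 = \left(-111\right) 4 = -444$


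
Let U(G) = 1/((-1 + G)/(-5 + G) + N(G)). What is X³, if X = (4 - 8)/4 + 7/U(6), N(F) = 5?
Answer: 328509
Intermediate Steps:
U(G) = 1/(5 + (-1 + G)/(-5 + G)) (U(G) = 1/((-1 + G)/(-5 + G) + 5) = 1/(5 + (-1 + G)/(-5 + G)))
X = 69 (X = (4 - 8)/4 + 7/(((-5 + 6)/(2*(-13 + 3*6)))) = -4*¼ + 7/(((½)*1/(-13 + 18))) = -1 + 7/(((½)*1/5)) = -1 + 7/(((½)*(⅕)*1)) = -1 + 7/(⅒) = -1 + 7*10 = -1 + 70 = 69)
X³ = 69³ = 328509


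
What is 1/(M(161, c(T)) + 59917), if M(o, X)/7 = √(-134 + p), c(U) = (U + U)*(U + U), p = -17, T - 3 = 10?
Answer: 59917/3590054288 - 7*I*√151/3590054288 ≈ 1.669e-5 - 2.396e-8*I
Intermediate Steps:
T = 13 (T = 3 + 10 = 13)
c(U) = 4*U² (c(U) = (2*U)*(2*U) = 4*U²)
M(o, X) = 7*I*√151 (M(o, X) = 7*√(-134 - 17) = 7*√(-151) = 7*(I*√151) = 7*I*√151)
1/(M(161, c(T)) + 59917) = 1/(7*I*√151 + 59917) = 1/(59917 + 7*I*√151)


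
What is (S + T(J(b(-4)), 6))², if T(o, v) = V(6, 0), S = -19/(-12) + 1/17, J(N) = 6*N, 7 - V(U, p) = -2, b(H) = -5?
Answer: 4713241/41616 ≈ 113.26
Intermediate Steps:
V(U, p) = 9 (V(U, p) = 7 - 1*(-2) = 7 + 2 = 9)
S = 335/204 (S = -19*(-1/12) + 1*(1/17) = 19/12 + 1/17 = 335/204 ≈ 1.6422)
T(o, v) = 9
(S + T(J(b(-4)), 6))² = (335/204 + 9)² = (2171/204)² = 4713241/41616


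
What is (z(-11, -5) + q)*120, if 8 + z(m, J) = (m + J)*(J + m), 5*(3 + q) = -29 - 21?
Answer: 28200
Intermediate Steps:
q = -13 (q = -3 + (-29 - 21)/5 = -3 + (⅕)*(-50) = -3 - 10 = -13)
z(m, J) = -8 + (J + m)² (z(m, J) = -8 + (m + J)*(J + m) = -8 + (J + m)*(J + m) = -8 + (J + m)²)
(z(-11, -5) + q)*120 = ((-8 + (-5 - 11)²) - 13)*120 = ((-8 + (-16)²) - 13)*120 = ((-8 + 256) - 13)*120 = (248 - 13)*120 = 235*120 = 28200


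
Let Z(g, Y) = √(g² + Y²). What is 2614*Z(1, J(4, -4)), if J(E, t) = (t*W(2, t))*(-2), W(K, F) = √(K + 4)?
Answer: 2614*√385 ≈ 51290.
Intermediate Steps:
W(K, F) = √(4 + K)
J(E, t) = -2*t*√6 (J(E, t) = (t*√(4 + 2))*(-2) = (t*√6)*(-2) = -2*t*√6)
Z(g, Y) = √(Y² + g²)
2614*Z(1, J(4, -4)) = 2614*√((-2*(-4)*√6)² + 1²) = 2614*√((8*√6)² + 1) = 2614*√(384 + 1) = 2614*√385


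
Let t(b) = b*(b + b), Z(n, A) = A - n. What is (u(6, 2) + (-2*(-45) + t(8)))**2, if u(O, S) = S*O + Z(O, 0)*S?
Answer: 47524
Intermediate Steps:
t(b) = 2*b**2 (t(b) = b*(2*b) = 2*b**2)
u(O, S) = 0 (u(O, S) = S*O + (0 - O)*S = O*S + (-O)*S = O*S - O*S = 0)
(u(6, 2) + (-2*(-45) + t(8)))**2 = (0 + (-2*(-45) + 2*8**2))**2 = (0 + (90 + 2*64))**2 = (0 + (90 + 128))**2 = (0 + 218)**2 = 218**2 = 47524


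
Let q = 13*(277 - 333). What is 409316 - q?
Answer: 410044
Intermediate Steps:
q = -728 (q = 13*(-56) = -728)
409316 - q = 409316 - 1*(-728) = 409316 + 728 = 410044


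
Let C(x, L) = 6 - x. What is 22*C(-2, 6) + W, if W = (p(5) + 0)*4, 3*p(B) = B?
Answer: 548/3 ≈ 182.67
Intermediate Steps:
p(B) = B/3
W = 20/3 (W = ((1/3)*5 + 0)*4 = (5/3 + 0)*4 = (5/3)*4 = 20/3 ≈ 6.6667)
22*C(-2, 6) + W = 22*(6 - 1*(-2)) + 20/3 = 22*(6 + 2) + 20/3 = 22*8 + 20/3 = 176 + 20/3 = 548/3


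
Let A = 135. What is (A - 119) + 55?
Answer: 71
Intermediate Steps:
(A - 119) + 55 = (135 - 119) + 55 = 16 + 55 = 71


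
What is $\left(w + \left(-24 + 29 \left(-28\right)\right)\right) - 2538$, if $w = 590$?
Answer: $-2784$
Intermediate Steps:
$\left(w + \left(-24 + 29 \left(-28\right)\right)\right) - 2538 = \left(590 + \left(-24 + 29 \left(-28\right)\right)\right) - 2538 = \left(590 - 836\right) - 2538 = -246 - 2538 = -2784$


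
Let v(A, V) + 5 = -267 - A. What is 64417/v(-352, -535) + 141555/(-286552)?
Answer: 2305936973/2865520 ≈ 804.72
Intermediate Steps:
v(A, V) = -272 - A (v(A, V) = -5 + (-267 - A) = -272 - A)
64417/v(-352, -535) + 141555/(-286552) = 64417/(-272 - 1*(-352)) + 141555/(-286552) = 64417/(-272 + 352) + 141555*(-1/286552) = 64417/80 - 141555/286552 = 2305936973/2865520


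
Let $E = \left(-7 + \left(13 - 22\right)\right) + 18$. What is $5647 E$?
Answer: $11294$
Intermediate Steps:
$E = 2$ ($E = \left(-7 - 9\right) + 18 = -16 + 18 = 2$)
$5647 E = 5647 \cdot 2 = 11294$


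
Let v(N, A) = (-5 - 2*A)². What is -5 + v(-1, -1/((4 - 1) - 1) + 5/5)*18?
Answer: 643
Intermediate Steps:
-5 + v(-1, -1/((4 - 1) - 1) + 5/5)*18 = -5 + (5 + 2*(-1/((4 - 1) - 1) + 5/5))²*18 = -5 + (5 + 2*(-1/(3 - 1) + 5*(⅕)))²*18 = -5 + (5 + 2*(-1/2 + 1))²*18 = -5 + (5 + 2*(-1*½ + 1))²*18 = -5 + (5 + 2*(-½ + 1))²*18 = -5 + (5 + 2*(½))²*18 = -5 + (5 + 1)²*18 = -5 + 6²*18 = -5 + 36*18 = -5 + 648 = 643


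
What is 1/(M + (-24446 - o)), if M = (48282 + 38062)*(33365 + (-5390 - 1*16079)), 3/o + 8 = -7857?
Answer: 7865/8078328513973 ≈ 9.7359e-10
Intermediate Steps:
o = -3/7865 (o = 3/(-8 - 7857) = 3/(-7865) = 3*(-1/7865) = -3/7865 ≈ -0.00038144)
M = 1027148224 (M = 86344*(33365 + (-5390 - 16079)) = 86344*(33365 - 21469) = 86344*11896 = 1027148224)
1/(M + (-24446 - o)) = 1/(1027148224 + (-24446 - 1*(-3/7865))) = 1/(1027148224 + (-24446 + 3/7865)) = 1/(1027148224 - 192267787/7865) = 1/(8078328513973/7865) = 7865/8078328513973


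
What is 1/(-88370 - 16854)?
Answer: -1/105224 ≈ -9.5035e-6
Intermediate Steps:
1/(-88370 - 16854) = 1/(-105224) = -1/105224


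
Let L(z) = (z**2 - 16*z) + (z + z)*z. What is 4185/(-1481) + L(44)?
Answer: 7554839/1481 ≈ 5101.2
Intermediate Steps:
L(z) = -16*z + 3*z**2 (L(z) = (z**2 - 16*z) + (2*z)*z = (z**2 - 16*z) + 2*z**2 = -16*z + 3*z**2)
4185/(-1481) + L(44) = 4185/(-1481) + 44*(-16 + 3*44) = 4185*(-1/1481) + 44*(-16 + 132) = -4185/1481 + 44*116 = -4185/1481 + 5104 = 7554839/1481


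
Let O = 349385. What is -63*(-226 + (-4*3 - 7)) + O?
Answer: 364820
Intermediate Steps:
-63*(-226 + (-4*3 - 7)) + O = -63*(-226 + (-4*3 - 7)) + 349385 = -63*(-226 + (-12 - 7)) + 349385 = -63*(-226 - 19) + 349385 = -63*(-245) + 349385 = 15435 + 349385 = 364820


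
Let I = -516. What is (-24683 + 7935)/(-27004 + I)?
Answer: 4187/6880 ≈ 0.60858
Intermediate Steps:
(-24683 + 7935)/(-27004 + I) = (-24683 + 7935)/(-27004 - 516) = -16748/(-27520) = -16748*(-1/27520) = 4187/6880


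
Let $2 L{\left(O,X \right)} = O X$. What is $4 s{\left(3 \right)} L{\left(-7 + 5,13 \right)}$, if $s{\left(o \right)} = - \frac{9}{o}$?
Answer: $156$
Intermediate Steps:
$L{\left(O,X \right)} = \frac{O X}{2}$
$4 s{\left(3 \right)} L{\left(-7 + 5,13 \right)} = 4 \left(- \frac{9}{3}\right) \frac{1}{2} \left(-7 + 5\right) 13 = 4 \left(\left(-9\right) \frac{1}{3}\right) \frac{1}{2} \left(-2\right) 13 = 4 \left(-3\right) \left(-13\right) = \left(-12\right) \left(-13\right) = 156$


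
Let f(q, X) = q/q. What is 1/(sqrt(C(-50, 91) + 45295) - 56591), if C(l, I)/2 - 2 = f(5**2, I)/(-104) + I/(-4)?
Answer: -2942732/166529793431 - 2*sqrt(30591353)/166529793431 ≈ -1.7737e-5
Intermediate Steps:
f(q, X) = 1
C(l, I) = 207/52 - I/2 (C(l, I) = 4 + 2*(1/(-104) + I/(-4)) = 4 + 2*(1*(-1/104) + I*(-1/4)) = 4 + 2*(-1/104 - I/4) = 4 + (-1/52 - I/2) = 207/52 - I/2)
1/(sqrt(C(-50, 91) + 45295) - 56591) = 1/(sqrt((207/52 - 1/2*91) + 45295) - 56591) = 1/(sqrt((207/52 - 91/2) + 45295) - 56591) = 1/(sqrt(-2159/52 + 45295) - 56591) = 1/(sqrt(2353181/52) - 56591) = 1/(sqrt(30591353)/26 - 56591) = 1/(-56591 + sqrt(30591353)/26)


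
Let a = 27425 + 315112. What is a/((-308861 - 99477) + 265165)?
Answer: -342537/143173 ≈ -2.3925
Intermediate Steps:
a = 342537
a/((-308861 - 99477) + 265165) = 342537/((-308861 - 99477) + 265165) = 342537/(-408338 + 265165) = 342537/(-143173) = 342537*(-1/143173) = -342537/143173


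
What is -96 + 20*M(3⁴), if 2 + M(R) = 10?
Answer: 64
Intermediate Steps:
M(R) = 8 (M(R) = -2 + 10 = 8)
-96 + 20*M(3⁴) = -96 + 20*8 = -96 + 160 = 64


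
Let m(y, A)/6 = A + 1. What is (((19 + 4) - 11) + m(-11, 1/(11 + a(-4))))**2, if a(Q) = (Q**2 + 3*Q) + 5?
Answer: 33489/100 ≈ 334.89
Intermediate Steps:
a(Q) = 5 + Q**2 + 3*Q
m(y, A) = 6 + 6*A (m(y, A) = 6*(A + 1) = 6*(1 + A) = 6 + 6*A)
(((19 + 4) - 11) + m(-11, 1/(11 + a(-4))))**2 = (((19 + 4) - 11) + (6 + 6/(11 + (5 + (-4)**2 + 3*(-4)))))**2 = ((23 - 11) + (6 + 6/(11 + (5 + 16 - 12))))**2 = (12 + (6 + 6/(11 + 9)))**2 = (12 + (6 + 6/20))**2 = (12 + (6 + 6*(1/20)))**2 = (12 + (6 + 3/10))**2 = (12 + 63/10)**2 = (183/10)**2 = 33489/100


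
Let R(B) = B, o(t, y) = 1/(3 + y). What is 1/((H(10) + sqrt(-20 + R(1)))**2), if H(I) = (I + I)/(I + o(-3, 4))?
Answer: 5041/(140 + 71*I*sqrt(19))**2 ≈ -0.028847 - 0.032814*I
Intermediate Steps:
H(I) = 2*I/(1/7 + I) (H(I) = (I + I)/(I + 1/(3 + 4)) = (2*I)/(I + 1/7) = (2*I)/(1/7 + I) = 2*I/(1/7 + I))
1/((H(10) + sqrt(-20 + R(1)))**2) = 1/((14*10/(1 + 7*10) + sqrt(-20 + 1))**2) = 1/((14*10/(1 + 70) + sqrt(-19))**2) = 1/((14*10/71 + I*sqrt(19))**2) = 1/((14*10*(1/71) + I*sqrt(19))**2) = 1/((140/71 + I*sqrt(19))**2) = (140/71 + I*sqrt(19))**(-2)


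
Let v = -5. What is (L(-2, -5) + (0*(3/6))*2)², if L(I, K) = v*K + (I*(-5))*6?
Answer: 7225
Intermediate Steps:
L(I, K) = -30*I - 5*K (L(I, K) = -5*K + (I*(-5))*6 = -5*K - 5*I*6 = -5*K - 30*I = -30*I - 5*K)
(L(-2, -5) + (0*(3/6))*2)² = ((-30*(-2) - 5*(-5)) + (0*(3/6))*2)² = ((60 + 25) + (0*(3*(⅙)))*2)² = (85 + (0*(½))*2)² = (85 + 0*2)² = (85 + 0)² = 85² = 7225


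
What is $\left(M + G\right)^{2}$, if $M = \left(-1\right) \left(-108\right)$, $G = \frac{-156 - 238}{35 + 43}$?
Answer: $\frac{16120225}{1521} \approx 10598.0$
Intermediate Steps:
$G = - \frac{197}{39}$ ($G = - \frac{394}{78} = \left(-394\right) \frac{1}{78} = - \frac{197}{39} \approx -5.0513$)
$M = 108$
$\left(M + G\right)^{2} = \left(108 - \frac{197}{39}\right)^{2} = \left(\frac{4015}{39}\right)^{2} = \frac{16120225}{1521}$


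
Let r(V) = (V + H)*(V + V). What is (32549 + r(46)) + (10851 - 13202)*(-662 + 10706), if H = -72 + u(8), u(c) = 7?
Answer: -23582643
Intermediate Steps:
H = -65 (H = -72 + 7 = -65)
r(V) = 2*V*(-65 + V) (r(V) = (V - 65)*(V + V) = (-65 + V)*(2*V) = 2*V*(-65 + V))
(32549 + r(46)) + (10851 - 13202)*(-662 + 10706) = (32549 + 2*46*(-65 + 46)) + (10851 - 13202)*(-662 + 10706) = (32549 + 2*46*(-19)) - 2351*10044 = (32549 - 1748) - 23613444 = 30801 - 23613444 = -23582643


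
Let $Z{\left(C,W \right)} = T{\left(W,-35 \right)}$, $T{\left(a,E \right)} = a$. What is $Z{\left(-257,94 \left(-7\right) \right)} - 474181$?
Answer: $-474839$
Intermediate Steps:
$Z{\left(C,W \right)} = W$
$Z{\left(-257,94 \left(-7\right) \right)} - 474181 = 94 \left(-7\right) - 474181 = -658 - 474181 = -474839$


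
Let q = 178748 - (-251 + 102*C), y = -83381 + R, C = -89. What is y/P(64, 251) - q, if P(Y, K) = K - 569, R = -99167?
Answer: -29812969/159 ≈ -1.8750e+5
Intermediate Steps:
y = -182548 (y = -83381 - 99167 = -182548)
P(Y, K) = -569 + K
q = 188077 (q = 178748 - (-251 + 102*(-89)) = 178748 - (-251 - 9078) = 178748 - 1*(-9329) = 178748 + 9329 = 188077)
y/P(64, 251) - q = -182548/(-569 + 251) - 1*188077 = -182548/(-318) - 188077 = -182548*(-1/318) - 188077 = 91274/159 - 188077 = -29812969/159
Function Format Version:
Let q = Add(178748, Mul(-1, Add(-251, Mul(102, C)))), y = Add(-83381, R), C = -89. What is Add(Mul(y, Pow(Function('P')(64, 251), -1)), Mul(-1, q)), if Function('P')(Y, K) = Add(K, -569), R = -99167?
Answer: Rational(-29812969, 159) ≈ -1.8750e+5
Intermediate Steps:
y = -182548 (y = Add(-83381, -99167) = -182548)
Function('P')(Y, K) = Add(-569, K)
q = 188077 (q = Add(178748, Mul(-1, Add(-251, Mul(102, -89)))) = Add(178748, Mul(-1, Add(-251, -9078))) = Add(178748, Mul(-1, -9329)) = Add(178748, 9329) = 188077)
Add(Mul(y, Pow(Function('P')(64, 251), -1)), Mul(-1, q)) = Add(Mul(-182548, Pow(Add(-569, 251), -1)), Mul(-1, 188077)) = Add(Mul(-182548, Pow(-318, -1)), -188077) = Add(Mul(-182548, Rational(-1, 318)), -188077) = Add(Rational(91274, 159), -188077) = Rational(-29812969, 159)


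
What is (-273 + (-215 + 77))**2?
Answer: 168921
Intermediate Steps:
(-273 + (-215 + 77))**2 = (-273 - 138)**2 = (-411)**2 = 168921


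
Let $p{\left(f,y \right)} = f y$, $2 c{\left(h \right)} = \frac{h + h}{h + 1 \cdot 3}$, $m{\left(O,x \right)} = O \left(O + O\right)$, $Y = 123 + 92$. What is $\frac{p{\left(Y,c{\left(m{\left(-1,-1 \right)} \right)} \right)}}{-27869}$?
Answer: $- \frac{86}{27869} \approx -0.0030859$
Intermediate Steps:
$Y = 215$
$m{\left(O,x \right)} = 2 O^{2}$ ($m{\left(O,x \right)} = O 2 O = 2 O^{2}$)
$c{\left(h \right)} = \frac{h}{3 + h}$ ($c{\left(h \right)} = \frac{\left(h + h\right) \frac{1}{h + 1 \cdot 3}}{2} = \frac{2 h \frac{1}{h + 3}}{2} = \frac{2 h \frac{1}{3 + h}}{2} = \frac{h}{3 + h}$)
$\frac{p{\left(Y,c{\left(m{\left(-1,-1 \right)} \right)} \right)}}{-27869} = \frac{215 \frac{2 \left(-1\right)^{2}}{3 + 2 \left(-1\right)^{2}}}{-27869} = 215 \frac{2 \cdot 1}{3 + 2 \cdot 1} \left(- \frac{1}{27869}\right) = 215 \frac{2}{3 + 2} \left(- \frac{1}{27869}\right) = 215 \cdot \frac{2}{5} \left(- \frac{1}{27869}\right) = 86 \left(- \frac{1}{27869}\right) = - \frac{86}{27869}$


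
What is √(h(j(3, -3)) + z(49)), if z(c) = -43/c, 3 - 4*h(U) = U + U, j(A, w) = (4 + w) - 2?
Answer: √73/14 ≈ 0.61029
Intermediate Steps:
j(A, w) = 2 + w
h(U) = ¾ - U/2 (h(U) = ¾ - (U + U)/4 = ¾ - U/2)
√(h(j(3, -3)) + z(49)) = √((¾ - (2 - 3)/2) - 43/49) = √((¾ - ½*(-1)) - 43*1/49) = √((¾ + ½) - 43/49) = √(5/4 - 43/49) = √(73/196) = √73/14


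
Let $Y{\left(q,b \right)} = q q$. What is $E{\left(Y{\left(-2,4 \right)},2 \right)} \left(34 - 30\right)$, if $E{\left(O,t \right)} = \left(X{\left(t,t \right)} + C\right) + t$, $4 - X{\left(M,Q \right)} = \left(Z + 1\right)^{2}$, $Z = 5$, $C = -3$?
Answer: $-132$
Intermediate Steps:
$Y{\left(q,b \right)} = q^{2}$
$X{\left(M,Q \right)} = -32$ ($X{\left(M,Q \right)} = 4 - \left(5 + 1\right)^{2} = 4 - 6^{2} = 4 - 36 = -32$)
$E{\left(O,t \right)} = -35 + t$ ($E{\left(O,t \right)} = \left(-32 - 3\right) + t = -35 + t$)
$E{\left(Y{\left(-2,4 \right)},2 \right)} \left(34 - 30\right) = \left(-35 + 2\right) \left(34 - 30\right) = \left(-33\right) 4 = -132$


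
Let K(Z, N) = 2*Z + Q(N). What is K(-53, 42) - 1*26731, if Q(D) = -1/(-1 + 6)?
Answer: -134186/5 ≈ -26837.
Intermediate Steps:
Q(D) = -⅕ (Q(D) = -1/5 = -1*⅕ = -⅕)
K(Z, N) = -⅕ + 2*Z (K(Z, N) = 2*Z - ⅕ = -⅕ + 2*Z)
K(-53, 42) - 1*26731 = (-⅕ + 2*(-53)) - 1*26731 = (-⅕ - 106) - 26731 = -531/5 - 26731 = -134186/5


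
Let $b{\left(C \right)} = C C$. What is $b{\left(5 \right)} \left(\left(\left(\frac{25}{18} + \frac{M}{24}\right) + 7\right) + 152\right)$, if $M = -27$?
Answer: $\frac{286675}{72} \approx 3981.6$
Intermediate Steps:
$b{\left(C \right)} = C^{2}$
$b{\left(5 \right)} \left(\left(\left(\frac{25}{18} + \frac{M}{24}\right) + 7\right) + 152\right) = 5^{2} \left(\left(\left(\frac{25}{18} - \frac{27}{24}\right) + 7\right) + 152\right) = 25 \left(\left(\left(25 \cdot \frac{1}{18} - \frac{9}{8}\right) + 7\right) + 152\right) = 25 \left(\left(\left(\frac{25}{18} - \frac{9}{8}\right) + 7\right) + 152\right) = 25 \left(\left(\frac{19}{72} + 7\right) + 152\right) = 25 \left(\frac{523}{72} + 152\right) = 25 \cdot \frac{11467}{72} = \frac{286675}{72}$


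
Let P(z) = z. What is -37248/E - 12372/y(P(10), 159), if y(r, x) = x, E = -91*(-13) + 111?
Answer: -3655300/34291 ≈ -106.60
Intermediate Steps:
E = 1294 (E = 1183 + 111 = 1294)
-37248/E - 12372/y(P(10), 159) = -37248/1294 - 12372/159 = -37248*1/1294 - 12372*1/159 = -18624/647 - 4124/53 = -3655300/34291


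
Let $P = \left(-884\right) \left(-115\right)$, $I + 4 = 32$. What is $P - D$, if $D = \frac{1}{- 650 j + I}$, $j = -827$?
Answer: $\frac{54650179479}{537578} \approx 1.0166 \cdot 10^{5}$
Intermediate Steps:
$I = 28$ ($I = -4 + 32 = 28$)
$P = 101660$
$D = \frac{1}{537578}$ ($D = \frac{1}{\left(-650\right) \left(-827\right) + 28} = \frac{1}{537550 + 28} = \frac{1}{537578} \approx 1.8602 \cdot 10^{-6}$)
$P - D = 101660 - \frac{1}{537578} = \frac{54650179479}{537578}$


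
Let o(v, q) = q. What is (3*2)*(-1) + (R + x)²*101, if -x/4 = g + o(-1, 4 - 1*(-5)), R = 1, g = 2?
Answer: 186743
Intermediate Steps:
x = -44 (x = -4*(2 + (4 - 1*(-5))) = -4*(2 + (4 + 5)) = -4*(2 + 9) = -4*11 = -44)
(3*2)*(-1) + (R + x)²*101 = (3*2)*(-1) + (1 - 44)²*101 = 6*(-1) + (-43)²*101 = -6 + 1849*101 = -6 + 186749 = 186743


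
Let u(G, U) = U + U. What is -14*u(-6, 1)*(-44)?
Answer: 1232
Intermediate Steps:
u(G, U) = 2*U
-14*u(-6, 1)*(-44) = -28*(-44) = 1232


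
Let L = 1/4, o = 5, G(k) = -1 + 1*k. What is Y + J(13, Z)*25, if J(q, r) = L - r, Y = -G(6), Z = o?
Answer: -495/4 ≈ -123.75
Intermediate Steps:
G(k) = -1 + k
Z = 5
L = ¼ ≈ 0.25000
Y = -5 (Y = -(-1 + 6) = -1*5 = -5)
J(q, r) = ¼ - r
Y + J(13, Z)*25 = -5 + (¼ - 1*5)*25 = -5 + (¼ - 5)*25 = -5 - 19/4*25 = -5 - 475/4 = -495/4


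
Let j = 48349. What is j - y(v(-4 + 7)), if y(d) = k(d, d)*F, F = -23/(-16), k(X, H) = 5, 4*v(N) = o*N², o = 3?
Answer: 773469/16 ≈ 48342.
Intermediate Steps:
v(N) = 3*N²/4 (v(N) = (3*N²)/4 = 3*N²/4)
F = 23/16 (F = -23*(-1/16) = 23/16 ≈ 1.4375)
y(d) = 115/16 (y(d) = 5*(23/16) = 115/16)
j - y(v(-4 + 7)) = 48349 - 1*115/16 = 48349 - 115/16 = 773469/16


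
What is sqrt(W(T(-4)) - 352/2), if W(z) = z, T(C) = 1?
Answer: 5*I*sqrt(7) ≈ 13.229*I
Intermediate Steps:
sqrt(W(T(-4)) - 352/2) = sqrt(1 - 352/2) = sqrt(1 - 352*1/2) = sqrt(1 - 176) = sqrt(-175) = 5*I*sqrt(7)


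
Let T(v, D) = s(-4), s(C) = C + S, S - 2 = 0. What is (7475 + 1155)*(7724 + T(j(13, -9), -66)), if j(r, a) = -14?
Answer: 66640860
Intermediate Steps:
S = 2 (S = 2 + 0 = 2)
s(C) = 2 + C (s(C) = C + 2 = 2 + C)
T(v, D) = -2 (T(v, D) = 2 - 4 = -2)
(7475 + 1155)*(7724 + T(j(13, -9), -66)) = (7475 + 1155)*(7724 - 2) = 8630*7722 = 66640860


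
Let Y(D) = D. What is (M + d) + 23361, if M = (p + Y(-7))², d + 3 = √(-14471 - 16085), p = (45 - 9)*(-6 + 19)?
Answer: 235879 + 2*I*√7639 ≈ 2.3588e+5 + 174.8*I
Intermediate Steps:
p = 468 (p = 36*13 = 468)
d = -3 + 2*I*√7639 (d = -3 + √(-14471 - 16085) = -3 + √(-30556) = -3 + 2*I*√7639 ≈ -3.0 + 174.8*I)
M = 212521 (M = (468 - 7)² = 461² = 212521)
(M + d) + 23361 = (212521 + (-3 + 2*I*√7639)) + 23361 = (212518 + 2*I*√7639) + 23361 = 235879 + 2*I*√7639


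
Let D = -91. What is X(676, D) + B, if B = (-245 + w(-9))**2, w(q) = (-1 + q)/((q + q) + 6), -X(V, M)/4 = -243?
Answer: 2181217/36 ≈ 60589.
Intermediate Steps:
X(V, M) = 972 (X(V, M) = -4*(-243) = 972)
w(q) = (-1 + q)/(6 + 2*q) (w(q) = (-1 + q)/(2*q + 6) = (-1 + q)/(6 + 2*q))
B = 2146225/36 (B = (-245 + (-1 - 9)/(2*(3 - 9)))**2 = (-245 + (1/2)*(-10)/(-6))**2 = (-245 + (1/2)*(-1/6)*(-10))**2 = (-245 + 5/6)**2 = (-1465/6)**2 = 2146225/36 ≈ 59617.)
X(676, D) + B = 972 + 2146225/36 = 2181217/36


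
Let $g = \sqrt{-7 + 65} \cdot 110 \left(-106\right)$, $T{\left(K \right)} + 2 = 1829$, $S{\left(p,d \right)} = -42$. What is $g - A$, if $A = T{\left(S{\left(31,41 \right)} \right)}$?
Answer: $-1827 - 11660 \sqrt{58} \approx -90627.0$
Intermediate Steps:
$T{\left(K \right)} = 1827$ ($T{\left(K \right)} = -2 + 1829 = 1827$)
$A = 1827$
$g = - 11660 \sqrt{58}$ ($g = \sqrt{58} \cdot 110 \left(-106\right) = 110 \sqrt{58} \left(-106\right) = - 11660 \sqrt{58} \approx -88800.0$)
$g - A = - 11660 \sqrt{58} - 1827 = -1827 - 11660 \sqrt{58}$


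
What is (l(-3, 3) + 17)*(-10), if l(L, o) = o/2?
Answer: -185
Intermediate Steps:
l(L, o) = o/2 (l(L, o) = o*(½) = o/2)
(l(-3, 3) + 17)*(-10) = ((½)*3 + 17)*(-10) = (3/2 + 17)*(-10) = (37/2)*(-10) = -185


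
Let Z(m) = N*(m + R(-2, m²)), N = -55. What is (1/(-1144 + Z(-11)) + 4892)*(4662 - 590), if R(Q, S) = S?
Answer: 71653043692/3597 ≈ 1.9920e+7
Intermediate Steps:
Z(m) = -55*m - 55*m² (Z(m) = -55*(m + m²) = -55*m - 55*m²)
(1/(-1144 + Z(-11)) + 4892)*(4662 - 590) = (1/(-1144 + 55*(-11)*(-1 - 1*(-11))) + 4892)*(4662 - 590) = (1/(-1144 + 55*(-11)*(-1 + 11)) + 4892)*4072 = (1/(-1144 + 55*(-11)*10) + 4892)*4072 = (1/(-1144 - 6050) + 4892)*4072 = (1/(-7194) + 4892)*4072 = (-1/7194 + 4892)*4072 = (35193047/7194)*4072 = 71653043692/3597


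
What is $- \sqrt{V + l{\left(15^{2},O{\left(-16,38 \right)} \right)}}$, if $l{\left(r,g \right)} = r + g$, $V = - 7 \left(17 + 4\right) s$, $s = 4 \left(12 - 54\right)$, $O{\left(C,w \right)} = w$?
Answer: $- \sqrt{24959} \approx -157.98$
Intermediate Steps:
$s = -168$ ($s = 4 \left(-42\right) = -168$)
$V = 24696$ ($V = - 7 \left(17 + 4\right) \left(-168\right) = \left(-7\right) 21 \left(-168\right) = \left(-147\right) \left(-168\right) = 24696$)
$l{\left(r,g \right)} = g + r$
$- \sqrt{V + l{\left(15^{2},O{\left(-16,38 \right)} \right)}} = - \sqrt{24696 + \left(38 + 15^{2}\right)} = - \sqrt{24696 + \left(38 + 225\right)} = - \sqrt{24696 + 263} = - \sqrt{24959}$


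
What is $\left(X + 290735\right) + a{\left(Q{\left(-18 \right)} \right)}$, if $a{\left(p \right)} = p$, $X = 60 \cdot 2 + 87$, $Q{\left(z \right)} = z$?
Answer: $290924$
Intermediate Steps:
$X = 207$ ($X = 120 + 87 = 207$)
$\left(X + 290735\right) + a{\left(Q{\left(-18 \right)} \right)} = \left(207 + 290735\right) - 18 = 290942 - 18 = 290924$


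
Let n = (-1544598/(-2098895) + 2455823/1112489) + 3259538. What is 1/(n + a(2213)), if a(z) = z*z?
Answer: 2334997599655/19046365138471967092 ≈ 1.2260e-7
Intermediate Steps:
a(z) = z**2
n = 7611020278847159397/2334997599655 (n = (-1544598*(-1/2098895) + 2455823*(1/1112489)) + 3259538 = (1544598/2098895 + 2455823/1112489) + 3259538 = 6872862900007/2334997599655 + 3259538 = 7611020278847159397/2334997599655 ≈ 3.2595e+6)
1/(n + a(2213)) = 1/(7611020278847159397/2334997599655 + 2213**2) = 1/(7611020278847159397/2334997599655 + 4897369) = 1/(19046365138471967092/2334997599655) = 2334997599655/19046365138471967092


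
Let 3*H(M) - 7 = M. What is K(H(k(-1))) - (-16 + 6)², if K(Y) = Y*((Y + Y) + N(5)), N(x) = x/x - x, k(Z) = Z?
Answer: -100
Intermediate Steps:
H(M) = 7/3 + M/3
N(x) = 1 - x
K(Y) = Y*(-4 + 2*Y) (K(Y) = Y*((Y + Y) + (1 - 1*5)) = Y*(2*Y + (1 - 5)) = Y*(2*Y - 4) = Y*(-4 + 2*Y))
K(H(k(-1))) - (-16 + 6)² = 2*(7/3 + (⅓)*(-1))*(-2 + (7/3 + (⅓)*(-1))) - (-16 + 6)² = 2*(7/3 - ⅓)*(-2 + (7/3 - ⅓)) - 1*(-10)² = 2*2*(-2 + 2) - 1*100 = 2*2*0 - 100 = 0 - 100 = -100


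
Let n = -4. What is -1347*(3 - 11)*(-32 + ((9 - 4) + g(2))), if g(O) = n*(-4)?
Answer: -118536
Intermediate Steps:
g(O) = 16 (g(O) = -4*(-4) = 16)
-1347*(3 - 11)*(-32 + ((9 - 4) + g(2))) = -1347*(3 - 11)*(-32 + ((9 - 4) + 16)) = -(-10776)*(-32 + (5 + 16)) = -(-10776)*(-32 + 21) = -(-10776)*(-11) = -1347*88 = -118536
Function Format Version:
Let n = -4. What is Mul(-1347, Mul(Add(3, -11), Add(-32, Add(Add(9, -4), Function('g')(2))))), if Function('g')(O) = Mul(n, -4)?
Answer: -118536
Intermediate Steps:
Function('g')(O) = 16 (Function('g')(O) = Mul(-4, -4) = 16)
Mul(-1347, Mul(Add(3, -11), Add(-32, Add(Add(9, -4), Function('g')(2))))) = Mul(-1347, Mul(Add(3, -11), Add(-32, Add(Add(9, -4), 16)))) = Mul(-1347, Mul(-8, Add(-32, Add(5, 16)))) = Mul(-1347, Mul(-8, Add(-32, 21))) = Mul(-1347, Mul(-8, -11)) = Mul(-1347, 88) = -118536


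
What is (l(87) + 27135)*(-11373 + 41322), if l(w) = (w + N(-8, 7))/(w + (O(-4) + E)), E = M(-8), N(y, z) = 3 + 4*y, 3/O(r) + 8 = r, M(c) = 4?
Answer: 98334915971/121 ≈ 8.1269e+8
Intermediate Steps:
O(r) = 3/(-8 + r)
E = 4
l(w) = (-29 + w)/(15/4 + w) (l(w) = (w + (3 + 4*(-8)))/(w + (3/(-8 - 4) + 4)) = (w + (3 - 32))/(w + (3/(-12) + 4)) = (w - 29)/(w + (3*(-1/12) + 4)) = (-29 + w)/(w + (-¼ + 4)) = (-29 + w)/(w + 15/4) = (-29 + w)/(15/4 + w))
(l(87) + 27135)*(-11373 + 41322) = (4*(-29 + 87)/(15 + 4*87) + 27135)*(-11373 + 41322) = (4*58/(15 + 348) + 27135)*29949 = (4*58/363 + 27135)*29949 = (4*(1/363)*58 + 27135)*29949 = (232/363 + 27135)*29949 = (9850237/363)*29949 = 98334915971/121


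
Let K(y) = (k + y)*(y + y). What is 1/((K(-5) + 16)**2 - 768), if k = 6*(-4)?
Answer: 1/92868 ≈ 1.0768e-5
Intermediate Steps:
k = -24
K(y) = 2*y*(-24 + y) (K(y) = (-24 + y)*(y + y) = (-24 + y)*(2*y) = 2*y*(-24 + y))
1/((K(-5) + 16)**2 - 768) = 1/((2*(-5)*(-24 - 5) + 16)**2 - 768) = 1/((2*(-5)*(-29) + 16)**2 - 768) = 1/((290 + 16)**2 - 768) = 1/(306**2 - 768) = 1/(93636 - 768) = 1/92868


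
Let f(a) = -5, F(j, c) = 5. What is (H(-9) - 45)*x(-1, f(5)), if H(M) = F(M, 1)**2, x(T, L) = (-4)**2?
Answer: -320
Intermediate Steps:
x(T, L) = 16
H(M) = 25 (H(M) = 5**2 = 25)
(H(-9) - 45)*x(-1, f(5)) = (25 - 45)*16 = -20*16 = -320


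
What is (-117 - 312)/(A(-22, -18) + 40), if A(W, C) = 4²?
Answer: -429/56 ≈ -7.6607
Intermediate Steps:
A(W, C) = 16
(-117 - 312)/(A(-22, -18) + 40) = (-117 - 312)/(16 + 40) = -429/56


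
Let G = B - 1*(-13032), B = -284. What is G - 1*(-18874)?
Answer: 31622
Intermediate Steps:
G = 12748 (G = -284 - 1*(-13032) = -284 + 13032 = 12748)
G - 1*(-18874) = 12748 - 1*(-18874) = 12748 + 18874 = 31622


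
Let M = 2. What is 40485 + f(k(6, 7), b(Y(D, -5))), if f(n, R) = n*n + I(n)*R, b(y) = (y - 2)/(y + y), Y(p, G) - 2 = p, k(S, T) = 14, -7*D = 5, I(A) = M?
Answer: 366124/9 ≈ 40680.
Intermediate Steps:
I(A) = 2
D = -5/7 (D = -⅐*5 = -5/7 ≈ -0.71429)
Y(p, G) = 2 + p
b(y) = (-2 + y)/(2*y) (b(y) = (-2 + y)/((2*y)) = (-2 + y)*(1/(2*y)) = (-2 + y)/(2*y))
f(n, R) = n² + 2*R (f(n, R) = n*n + 2*R = n² + 2*R)
40485 + f(k(6, 7), b(Y(D, -5))) = 40485 + (14² + 2*((-2 + (2 - 5/7))/(2*(2 - 5/7)))) = 40485 + (196 + 2*((-2 + 9/7)/(2*(9/7)))) = 40485 + (196 + 2*((½)*(7/9)*(-5/7))) = 40485 + (196 + 2*(-5/18)) = 40485 + (196 - 5/9) = 40485 + 1759/9 = 366124/9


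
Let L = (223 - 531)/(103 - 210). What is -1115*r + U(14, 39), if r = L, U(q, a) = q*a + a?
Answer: -280825/107 ≈ -2624.5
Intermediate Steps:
U(q, a) = a + a*q (U(q, a) = a*q + a = a + a*q)
L = 308/107 (L = -308/(-107) = -308*(-1/107) = 308/107 ≈ 2.8785)
r = 308/107 ≈ 2.8785
-1115*r + U(14, 39) = -1115*308/107 + 39*(1 + 14) = -343420/107 + 39*15 = -343420/107 + 585 = -280825/107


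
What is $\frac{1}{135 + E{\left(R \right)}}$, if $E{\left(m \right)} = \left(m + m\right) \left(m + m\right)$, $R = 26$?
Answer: $\frac{1}{2839} \approx 0.00035224$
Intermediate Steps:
$E{\left(m \right)} = 4 m^{2}$ ($E{\left(m \right)} = 2 m 2 m = 4 m^{2}$)
$\frac{1}{135 + E{\left(R \right)}} = \frac{1}{135 + 4 \cdot 26^{2}} = \frac{1}{135 + 4 \cdot 676} = \frac{1}{135 + 2704} = \frac{1}{2839}$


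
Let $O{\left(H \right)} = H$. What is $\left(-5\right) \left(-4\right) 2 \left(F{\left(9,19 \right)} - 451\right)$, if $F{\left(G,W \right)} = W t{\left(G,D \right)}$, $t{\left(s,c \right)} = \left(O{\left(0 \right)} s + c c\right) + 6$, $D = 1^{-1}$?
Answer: $-12720$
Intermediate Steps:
$D = 1$
$t{\left(s,c \right)} = 6 + c^{2}$ ($t{\left(s,c \right)} = \left(0 s + c c\right) + 6 = \left(0 + c^{2}\right) + 6 = c^{2} + 6 = 6 + c^{2}$)
$F{\left(G,W \right)} = 7 W$ ($F{\left(G,W \right)} = W \left(6 + 1^{2}\right) = W \left(6 + 1\right) = W 7 = 7 W$)
$\left(-5\right) \left(-4\right) 2 \left(F{\left(9,19 \right)} - 451\right) = \left(-5\right) \left(-4\right) 2 \left(7 \cdot 19 - 451\right) = 20 \cdot 2 \left(133 - 451\right) = 40 \left(-318\right) = -12720$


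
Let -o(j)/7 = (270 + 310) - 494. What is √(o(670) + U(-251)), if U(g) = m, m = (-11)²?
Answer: I*√481 ≈ 21.932*I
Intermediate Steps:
m = 121
U(g) = 121
o(j) = -602 (o(j) = -7*((270 + 310) - 494) = -7*(580 - 494) = -7*86 = -602)
√(o(670) + U(-251)) = √(-602 + 121) = √(-481) = I*√481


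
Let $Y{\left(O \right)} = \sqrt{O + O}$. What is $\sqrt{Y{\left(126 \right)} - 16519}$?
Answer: $\sqrt{-16519 + 6 \sqrt{7}} \approx 128.46 i$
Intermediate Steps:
$Y{\left(O \right)} = \sqrt{2} \sqrt{O}$ ($Y{\left(O \right)} = \sqrt{2 O} = \sqrt{2} \sqrt{O}$)
$\sqrt{Y{\left(126 \right)} - 16519} = \sqrt{\sqrt{2} \sqrt{126} - 16519} = \sqrt{\sqrt{2} \cdot 3 \sqrt{14} - 16519} = \sqrt{6 \sqrt{7} - 16519} = \sqrt{-16519 + 6 \sqrt{7}}$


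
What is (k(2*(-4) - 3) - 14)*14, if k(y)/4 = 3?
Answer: -28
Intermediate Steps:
k(y) = 12 (k(y) = 4*3 = 12)
(k(2*(-4) - 3) - 14)*14 = (12 - 14)*14 = -2*14 = -28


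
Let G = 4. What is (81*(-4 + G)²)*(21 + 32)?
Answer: 0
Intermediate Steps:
(81*(-4 + G)²)*(21 + 32) = (81*(-4 + 4)²)*(21 + 32) = (81*0²)*53 = (81*0)*53 = 0*53 = 0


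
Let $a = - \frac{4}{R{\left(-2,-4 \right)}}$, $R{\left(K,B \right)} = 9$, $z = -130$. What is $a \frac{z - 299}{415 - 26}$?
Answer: $\frac{572}{1167} \approx 0.49015$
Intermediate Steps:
$a = - \frac{4}{9} \approx -0.44444$
$a \frac{z - 299}{415 - 26} = - \frac{4 \frac{-130 - 299}{415 - 26}}{9} = - \frac{4 \left(- \frac{429}{389}\right)}{9} = - \frac{4 \left(\left(-429\right) \frac{1}{389}\right)}{9} = \left(- \frac{4}{9}\right) \left(- \frac{429}{389}\right) = \frac{572}{1167}$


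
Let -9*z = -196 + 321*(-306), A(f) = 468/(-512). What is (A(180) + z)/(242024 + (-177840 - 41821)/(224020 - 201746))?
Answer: 140292376931/3104998799040 ≈ 0.045183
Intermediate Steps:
A(f) = -117/128 (A(f) = 468*(-1/512) = -117/128)
z = 98422/9 (z = -(-196 + 321*(-306))/9 = -(-196 - 98226)/9 = -⅑*(-98422) = 98422/9 ≈ 10936.)
(A(180) + z)/(242024 + (-177840 - 41821)/(224020 - 201746)) = (-117/128 + 98422/9)/(242024 + (-177840 - 41821)/(224020 - 201746)) = 12596963/(1152*(242024 - 219661/22274)) = 12596963/(1152*(5390622915/22274)) = (12596963/1152)*(22274/5390622915) = 140292376931/3104998799040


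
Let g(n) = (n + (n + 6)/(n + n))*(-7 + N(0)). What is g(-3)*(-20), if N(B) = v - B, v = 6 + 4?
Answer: 210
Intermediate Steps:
v = 10
N(B) = 10 - B
g(n) = 3*n + 3*(6 + n)/(2*n) (g(n) = (n + (n + 6)/(n + n))*(-7 + (10 - 1*0)) = (n + (6 + n)/((2*n)))*(-7 + (10 + 0)) = (n + (6 + n)*(1/(2*n)))*(-7 + 10) = (n + (6 + n)/(2*n))*3 = 3*n + 3*(6 + n)/(2*n))
g(-3)*(-20) = (3/2 + 3*(-3) + 9/(-3))*(-20) = (3/2 - 9 + 9*(-1/3))*(-20) = (3/2 - 9 - 3)*(-20) = -21/2*(-20) = 210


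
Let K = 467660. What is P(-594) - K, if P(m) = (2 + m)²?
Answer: -117196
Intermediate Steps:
P(-594) - K = (2 - 594)² - 1*467660 = (-592)² - 467660 = 350464 - 467660 = -117196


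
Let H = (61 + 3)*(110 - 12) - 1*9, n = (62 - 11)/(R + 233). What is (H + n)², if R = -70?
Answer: 1042277646400/26569 ≈ 3.9229e+7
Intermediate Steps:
n = 51/163 (n = (62 - 11)/(-70 + 233) = 51/163 ≈ 0.31288)
H = 6263 (H = 64*98 - 9 = 6272 - 9 = 6263)
(H + n)² = (6263 + 51/163)² = (1020920/163)² = 1042277646400/26569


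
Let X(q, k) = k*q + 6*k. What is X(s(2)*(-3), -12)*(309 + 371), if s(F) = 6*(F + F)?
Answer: 538560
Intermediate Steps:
s(F) = 12*F (s(F) = 6*(2*F) = 12*F)
X(q, k) = 6*k + k*q
X(s(2)*(-3), -12)*(309 + 371) = (-12*(6 + (12*2)*(-3)))*(309 + 371) = -12*(6 + 24*(-3))*680 = -12*(6 - 72)*680 = -12*(-66)*680 = 792*680 = 538560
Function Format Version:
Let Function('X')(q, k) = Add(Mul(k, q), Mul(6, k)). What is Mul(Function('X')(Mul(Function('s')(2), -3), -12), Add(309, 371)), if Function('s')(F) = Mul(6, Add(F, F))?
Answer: 538560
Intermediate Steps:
Function('s')(F) = Mul(12, F) (Function('s')(F) = Mul(6, Mul(2, F)) = Mul(12, F))
Function('X')(q, k) = Add(Mul(6, k), Mul(k, q))
Mul(Function('X')(Mul(Function('s')(2), -3), -12), Add(309, 371)) = Mul(Mul(-12, Add(6, Mul(Mul(12, 2), -3))), Add(309, 371)) = Mul(Mul(-12, Add(6, Mul(24, -3))), 680) = Mul(Mul(-12, Add(6, -72)), 680) = Mul(Mul(-12, -66), 680) = Mul(792, 680) = 538560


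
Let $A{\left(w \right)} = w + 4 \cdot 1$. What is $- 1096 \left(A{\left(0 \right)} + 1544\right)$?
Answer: $-1696608$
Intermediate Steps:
$A{\left(w \right)} = 4 + w$ ($A{\left(w \right)} = w + 4 = 4 + w$)
$- 1096 \left(A{\left(0 \right)} + 1544\right) = - 1096 \left(\left(4 + 0\right) + 1544\right) = - 1096 \left(4 + 1544\right) = \left(-1096\right) 1548 = -1696608$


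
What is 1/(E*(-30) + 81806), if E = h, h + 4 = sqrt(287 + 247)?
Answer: 40963/3355694438 + 15*sqrt(534)/3355694438 ≈ 1.2310e-5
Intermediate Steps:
h = -4 + sqrt(534) (h = -4 + sqrt(287 + 247) = -4 + sqrt(534) ≈ 19.108)
E = -4 + sqrt(534) ≈ 19.108
1/(E*(-30) + 81806) = 1/((-4 + sqrt(534))*(-30) + 81806) = 1/((120 - 30*sqrt(534)) + 81806) = 1/(81926 - 30*sqrt(534))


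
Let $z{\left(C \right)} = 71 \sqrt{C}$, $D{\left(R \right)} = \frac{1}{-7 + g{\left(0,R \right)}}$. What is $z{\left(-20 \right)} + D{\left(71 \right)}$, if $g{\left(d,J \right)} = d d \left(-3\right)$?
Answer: $- \frac{1}{7} + 142 i \sqrt{5} \approx -0.14286 + 317.52 i$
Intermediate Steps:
$g{\left(d,J \right)} = - 3 d^{2}$ ($g{\left(d,J \right)} = d^{2} \left(-3\right) = - 3 d^{2}$)
$D{\left(R \right)} = - \frac{1}{7}$ ($D{\left(R \right)} = \frac{1}{-7 - 3 \cdot 0^{2}} = \frac{1}{-7 - 0} = \frac{1}{-7 + 0} = \frac{1}{-7} = - \frac{1}{7}$)
$z{\left(-20 \right)} + D{\left(71 \right)} = 71 \sqrt{-20} - \frac{1}{7} = 71 \cdot 2 i \sqrt{5} - \frac{1}{7} = 142 i \sqrt{5} - \frac{1}{7} = - \frac{1}{7} + 142 i \sqrt{5}$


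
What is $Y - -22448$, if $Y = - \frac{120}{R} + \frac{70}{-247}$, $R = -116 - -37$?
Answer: $\frac{438051934}{19513} \approx 22449.0$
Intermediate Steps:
$R = -79$ ($R = -116 + 37 = -79$)
$Y = \frac{24110}{19513}$ ($Y = - \frac{120}{-79} + \frac{70}{-247} = \left(-120\right) \left(- \frac{1}{79}\right) + 70 \left(- \frac{1}{247}\right) = \frac{120}{79} - \frac{70}{247} = \frac{24110}{19513} \approx 1.2356$)
$Y - -22448 = \frac{24110}{19513} - -22448 = \frac{24110}{19513} + 22448 = \frac{438051934}{19513}$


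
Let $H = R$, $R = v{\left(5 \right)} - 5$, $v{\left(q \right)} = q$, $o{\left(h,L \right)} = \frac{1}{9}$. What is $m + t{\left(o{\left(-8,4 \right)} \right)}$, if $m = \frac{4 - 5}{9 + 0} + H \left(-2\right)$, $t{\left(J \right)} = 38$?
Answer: $\frac{341}{9} \approx 37.889$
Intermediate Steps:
$o{\left(h,L \right)} = \frac{1}{9}$
$R = 0$ ($R = 5 - 5 = 0$)
$H = 0$
$m = - \frac{1}{9}$ ($m = \frac{4 - 5}{9 + 0} + 0 \left(-2\right) = - \frac{1}{9} + 0 = - \frac{1}{9} \approx -0.11111$)
$m + t{\left(o{\left(-8,4 \right)} \right)} = - \frac{1}{9} + 38 = \frac{341}{9}$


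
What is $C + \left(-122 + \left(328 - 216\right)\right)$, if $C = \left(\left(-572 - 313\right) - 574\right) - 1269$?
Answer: $-2738$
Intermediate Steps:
$C = -2728$ ($C = \left(-885 - 574\right) - 1269 = -1459 - 1269 = -2728$)
$C + \left(-122 + \left(328 - 216\right)\right) = -2728 + \left(-122 + \left(328 - 216\right)\right) = -2728 + \left(-122 + 112\right) = -2728 - 10 = -2738$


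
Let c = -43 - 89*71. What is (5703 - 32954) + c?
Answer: -33613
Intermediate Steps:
c = -6362 (c = -43 - 6319 = -6362)
(5703 - 32954) + c = (5703 - 32954) - 6362 = -27251 - 6362 = -33613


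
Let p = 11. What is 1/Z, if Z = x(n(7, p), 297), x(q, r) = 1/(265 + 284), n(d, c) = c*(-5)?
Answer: 549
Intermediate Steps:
n(d, c) = -5*c
x(q, r) = 1/549
Z = 1/549 ≈ 0.0018215
1/Z = 1/(1/549) = 549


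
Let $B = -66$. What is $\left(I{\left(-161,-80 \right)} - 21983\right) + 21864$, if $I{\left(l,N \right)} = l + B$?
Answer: $-346$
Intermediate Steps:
$I{\left(l,N \right)} = -66 + l$ ($I{\left(l,N \right)} = l - 66 = -66 + l$)
$\left(I{\left(-161,-80 \right)} - 21983\right) + 21864 = \left(\left(-66 - 161\right) - 21983\right) + 21864 = \left(-227 - 21983\right) + 21864 = -22210 + 21864 = -346$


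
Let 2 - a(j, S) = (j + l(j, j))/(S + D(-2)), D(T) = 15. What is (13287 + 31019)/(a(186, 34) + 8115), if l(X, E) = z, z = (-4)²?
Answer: 2170994/397531 ≈ 5.4612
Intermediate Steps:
z = 16
l(X, E) = 16
a(j, S) = 2 - (16 + j)/(15 + S) (a(j, S) = 2 - (j + 16)/(S + 15) = 2 - (16 + j)/(15 + S))
(13287 + 31019)/(a(186, 34) + 8115) = (13287 + 31019)/((14 - 1*186 + 2*34)/(15 + 34) + 8115) = 44306/((14 - 186 + 68)/49 + 8115) = 44306/((1/49)*(-104) + 8115) = 44306/(-104/49 + 8115) = 44306/(397531/49) = 44306*(49/397531) = 2170994/397531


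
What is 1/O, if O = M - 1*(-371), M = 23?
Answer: 1/394 ≈ 0.0025381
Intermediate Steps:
O = 394 (O = 23 - 1*(-371) = 23 + 371 = 394)
1/O = 1/394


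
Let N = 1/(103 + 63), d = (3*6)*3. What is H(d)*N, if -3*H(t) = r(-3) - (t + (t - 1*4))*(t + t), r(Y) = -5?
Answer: 11237/498 ≈ 22.564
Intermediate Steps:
d = 54 (d = 18*3 = 54)
H(t) = 5/3 + 2*t*(-4 + 2*t)/3 (H(t) = -(-5 - (t + (t - 1*4))*(t + t))/3 = -(-5 - (t + (t - 4))*2*t)/3 = -(-5 - (t + (-4 + t))*2*t)/3 = -(-5 - (-4 + 2*t)*2*t)/3 = -(-5 - 2*t*(-4 + 2*t))/3 = 5/3 + 2*t*(-4 + 2*t)/3)
N = 1/166 ≈ 0.0060241
H(d)*N = (5/3 - 8/3*54 + (4/3)*54²)*(1/166) = (5/3 - 144 + (4/3)*2916)*(1/166) = (5/3 - 144 + 3888)*(1/166) = (11237/3)*(1/166) = 11237/498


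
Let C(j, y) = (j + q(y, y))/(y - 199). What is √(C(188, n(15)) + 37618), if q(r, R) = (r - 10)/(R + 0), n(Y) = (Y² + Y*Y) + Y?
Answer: √63771388422/1302 ≈ 193.96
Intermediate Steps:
n(Y) = Y + 2*Y² (n(Y) = (Y² + Y²) + Y = 2*Y² + Y = Y + 2*Y²)
q(r, R) = (-10 + r)/R
C(j, y) = (j + (-10 + y)/y)/(-199 + y) (C(j, y) = (j + (-10 + y)/y)/(y - 199) = (j + (-10 + y)/y)/(-199 + y))
√(C(188, n(15)) + 37618) = √((-10 + 15*(1 + 2*15) + 188*(15*(1 + 2*15)))/(((15*(1 + 2*15)))*(-199 + 15*(1 + 2*15))) + 37618) = √((-10 + 15*(1 + 30) + 188*(15*(1 + 30)))/(((15*(1 + 30)))*(-199 + 15*(1 + 30))) + 37618) = √((-10 + 15*31 + 188*(15*31))/(((15*31))*(-199 + 15*31)) + 37618) = √((-10 + 465 + 188*465)/(465*(-199 + 465)) + 37618) = √((1/465)*(-10 + 465 + 87420)/266 + 37618) = √((1/465)*(1/266)*87875 + 37618) = √(925/1302 + 37618) = √(48979561/1302) = √63771388422/1302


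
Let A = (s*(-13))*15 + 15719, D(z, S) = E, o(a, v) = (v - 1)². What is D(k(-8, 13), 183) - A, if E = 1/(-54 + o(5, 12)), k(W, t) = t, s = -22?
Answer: -1340602/67 ≈ -20009.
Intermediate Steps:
o(a, v) = (-1 + v)²
E = 1/67 (E = 1/(-54 + (-1 + 12)²) = 1/(-54 + 11²) = 1/(-54 + 121) = 1/67 ≈ 0.014925)
D(z, S) = 1/67
A = 20009 (A = -22*(-13)*15 + 15719 = 286*15 + 15719 = 4290 + 15719 = 20009)
D(k(-8, 13), 183) - A = 1/67 - 1*20009 = 1/67 - 20009 = -1340602/67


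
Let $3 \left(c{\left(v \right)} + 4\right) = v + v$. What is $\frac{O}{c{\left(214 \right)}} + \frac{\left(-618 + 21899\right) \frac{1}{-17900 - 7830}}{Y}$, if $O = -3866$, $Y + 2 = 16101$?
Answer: $- \frac{1201054182589}{43079636080} \approx -27.88$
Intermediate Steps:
$Y = 16099$ ($Y = -2 + 16101 = 16099$)
$c{\left(v \right)} = -4 + \frac{2 v}{3}$ ($c{\left(v \right)} = -4 + \frac{v + v}{3} = -4 + \frac{2 v}{3}$)
$\frac{O}{c{\left(214 \right)}} + \frac{\left(-618 + 21899\right) \frac{1}{-17900 - 7830}}{Y} = - \frac{3866}{-4 + \frac{2}{3} \cdot 214} + \frac{\left(-618 + 21899\right) \frac{1}{-17900 - 7830}}{16099} = - \frac{3866}{-4 + \frac{428}{3}} + \frac{21281}{-25730} \cdot \frac{1}{16099} = - \frac{3866}{\frac{416}{3}} + 21281 \left(- \frac{1}{25730}\right) \frac{1}{16099} = \left(-3866\right) \frac{3}{416} - \frac{21281}{414227270} = - \frac{5799}{208} - \frac{21281}{414227270} = - \frac{1201054182589}{43079636080}$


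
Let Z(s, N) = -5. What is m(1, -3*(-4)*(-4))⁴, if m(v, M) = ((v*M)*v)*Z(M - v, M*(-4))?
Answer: 3317760000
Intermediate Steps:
m(v, M) = -5*M*v² (m(v, M) = ((v*M)*v)*(-5) = ((M*v)*v)*(-5) = (M*v²)*(-5) = -5*M*v²)
m(1, -3*(-4)*(-4))⁴ = (-5*-3*(-4)*(-4)*1²)⁴ = (-5*12*(-4)*1)⁴ = (-5*(-48)*1)⁴ = 240⁴ = 3317760000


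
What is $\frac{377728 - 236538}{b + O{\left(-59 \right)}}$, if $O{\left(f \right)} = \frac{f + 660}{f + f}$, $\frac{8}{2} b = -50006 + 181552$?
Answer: $\frac{8330210}{1940003} \approx 4.2939$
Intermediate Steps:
$b = \frac{65773}{2}$ ($b = \frac{-50006 + 181552}{4} = \frac{1}{4} \cdot 131546 = \frac{65773}{2} \approx 32887.0$)
$O{\left(f \right)} = \frac{660 + f}{2 f}$
$\frac{377728 - 236538}{b + O{\left(-59 \right)}} = \frac{377728 - 236538}{\frac{65773}{2} + \frac{660 - 59}{2 \left(-59\right)}} = \frac{141190}{\frac{65773}{2} + \frac{1}{2} \left(- \frac{1}{59}\right) 601} = \frac{141190}{\frac{65773}{2} - \frac{601}{118}} = \frac{141190}{\frac{1940003}{59}} = 141190 \cdot \frac{59}{1940003} = \frac{8330210}{1940003}$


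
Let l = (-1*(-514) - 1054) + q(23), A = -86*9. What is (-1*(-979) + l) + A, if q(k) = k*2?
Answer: -289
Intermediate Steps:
A = -774
q(k) = 2*k
l = -494 (l = (-1*(-514) - 1054) + 2*23 = (514 - 1054) + 46 = -540 + 46 = -494)
(-1*(-979) + l) + A = (-1*(-979) - 494) - 774 = (979 - 494) - 774 = 485 - 774 = -289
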